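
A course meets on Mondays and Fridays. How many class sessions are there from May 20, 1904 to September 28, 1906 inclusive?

May 20, 1904 is a Friday.
From May 20, 1904 to September 28, 1906 is 862 days inclusive.
862 = 7 × 123 + 1, so there are 123 full weeks plus 1 extra day.
Each full week contributes 2 days from the set (Mon, Fri): 123 × 2 = 246.
The 1 extra day is Fri — 1 of them qualifies.
Total: 246 + 1 = 247.

247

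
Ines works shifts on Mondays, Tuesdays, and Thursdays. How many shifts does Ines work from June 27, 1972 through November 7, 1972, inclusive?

June 27, 1972 is a Tuesday.
That's 134 days from start to end, counting both.
134 = 7 × 19 + 1, so there are 19 full weeks plus 1 extra day.
Each full week contributes 3 days from the set (Mon, Tue, Thu): 19 × 3 = 57.
The 1 extra day is Tuesday — 1 of them qualifies.
Total: 57 + 1 = 58.

58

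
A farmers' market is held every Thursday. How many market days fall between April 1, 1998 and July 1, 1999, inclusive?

April 1, 1998 is a Wednesday.
That's 457 days from start to end, counting both.
457 = 7 × 65 + 2, so there are 65 full weeks plus 2 extra days.
Each full week contributes one Thursday: 65 so far.
The 2 extra days are Wed, Thu — 1 of them qualifies.
Total: 65 + 1 = 66.

66 Thursdays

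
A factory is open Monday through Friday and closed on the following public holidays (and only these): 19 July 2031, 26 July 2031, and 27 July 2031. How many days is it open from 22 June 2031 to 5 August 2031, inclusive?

22 June 2031 is a Sunday.
From 22 June 2031 to 5 August 2031 is 45 days inclusive.
45 = 7 × 6 + 3, so there are 6 full weeks plus 3 extra days.
Each full week contributes 5 weekdays (Mon–Fri): 6 × 5 = 30.
The 3 extra days are Sun, Mon, Tue — 2 of them qualify.
Total: 30 + 2 = 32.
Holidays: 19 July 2031 (Sat); 26 July 2031 (Sat); 27 July 2031 (Sun).
None of the 3 holidays fall on a weekday, so nothing to subtract.
Business days: 32 − 0 = 32.

32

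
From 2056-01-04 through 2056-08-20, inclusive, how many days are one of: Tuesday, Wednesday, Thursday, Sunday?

2056-01-04 is a Tuesday.
The range spans 230 days (inclusive of both endpoints).
230 = 7 × 32 + 6, so there are 32 full weeks plus 6 extra days.
Each full week contributes 4 days from the set (Tue, Wed, Thu, Sun): 32 × 4 = 128.
The 6 extra days are Tuesday, Wednesday, Thursday, Friday, Saturday, Sunday — 4 of them qualify.
Total: 128 + 4 = 132.

132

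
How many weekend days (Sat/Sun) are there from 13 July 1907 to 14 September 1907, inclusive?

19

13 July 1907 is a Saturday.
That's 64 days from start to end, counting both.
64 = 7 × 9 + 1, so there are 9 full weeks plus 1 extra day.
Each full week contributes 2 weekend days (Sat, Sun): 9 × 2 = 18.
The 1 extra day is Sat — 1 of them qualifies.
Total: 18 + 1 = 19.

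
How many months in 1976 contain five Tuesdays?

A month has five Tuesdays exactly when Tuesday falls within its first (length − 28) days.
Jan: 31 days, starts Thu → 5 of Thu, Fri, Sat
Feb: 29 days, starts Sun → 5 of Sun
Mar: 31 days, starts Mon → 5 of Mon, Tue, Wed ✓
Apr: 30 days, starts Thu → 5 of Thu, Fri
May: 31 days, starts Sat → 5 of Sat, Sun, Mon
Jun: 30 days, starts Tue → 5 of Tue, Wed ✓
Jul: 31 days, starts Thu → 5 of Thu, Fri, Sat
Aug: 31 days, starts Sun → 5 of Sun, Mon, Tue ✓
Sep: 30 days, starts Wed → 5 of Wed, Thu
Oct: 31 days, starts Fri → 5 of Fri, Sat, Sun
Nov: 30 days, starts Mon → 5 of Mon, Tue ✓
Dec: 31 days, starts Wed → 5 of Wed, Thu, Fri
Months with five Tuesdays: Mar, Jun, Aug, Nov.

4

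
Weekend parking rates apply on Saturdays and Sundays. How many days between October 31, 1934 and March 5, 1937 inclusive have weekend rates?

244

October 31, 1934 is a Wednesday.
The range spans 857 days (inclusive of both endpoints).
857 = 7 × 122 + 3, so there are 122 full weeks plus 3 extra days.
Each full week contributes 2 weekend days (Sat, Sun): 122 × 2 = 244.
The 3 extra days are Wed, Thu, Fri — none qualify.
Total: 244 + 0 = 244.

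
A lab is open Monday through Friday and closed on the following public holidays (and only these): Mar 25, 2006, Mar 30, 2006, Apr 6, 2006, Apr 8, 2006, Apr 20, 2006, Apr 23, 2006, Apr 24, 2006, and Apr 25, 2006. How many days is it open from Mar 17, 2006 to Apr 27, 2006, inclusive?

Mar 17, 2006 is a Friday.
That's 42 days from start to end, counting both.
42 = 7 × 6, so the span is exactly 6 full weeks.
Each full week contributes 5 weekdays (Mon–Fri): 6 × 5 = 30.
Total: 30.
Holidays: Mar 25, 2006 (Sat); Mar 30, 2006 (Thu); Apr 6, 2006 (Thu); Apr 8, 2006 (Sat); Apr 20, 2006 (Thu); Apr 23, 2006 (Sun); Apr 24, 2006 (Mon); Apr 25, 2006 (Tue).
5 of the 8 holidays fall on weekdays; the rest are weekends and were already excluded.
Business days: 30 − 5 = 25.

25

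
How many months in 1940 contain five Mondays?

5

A month has five Mondays exactly when Monday falls within its first (length − 28) days.
Jan: 31 days, starts Mon → 5 of Mon, Tue, Wed ✓
Feb: 29 days, starts Thu → 5 of Thu
Mar: 31 days, starts Fri → 5 of Fri, Sat, Sun
Apr: 30 days, starts Mon → 5 of Mon, Tue ✓
May: 31 days, starts Wed → 5 of Wed, Thu, Fri
Jun: 30 days, starts Sat → 5 of Sat, Sun
Jul: 31 days, starts Mon → 5 of Mon, Tue, Wed ✓
Aug: 31 days, starts Thu → 5 of Thu, Fri, Sat
Sep: 30 days, starts Sun → 5 of Sun, Mon ✓
Oct: 31 days, starts Tue → 5 of Tue, Wed, Thu
Nov: 30 days, starts Fri → 5 of Fri, Sat
Dec: 31 days, starts Sun → 5 of Sun, Mon, Tue ✓
Months with five Mondays: Jan, Apr, Jul, Sep, Dec.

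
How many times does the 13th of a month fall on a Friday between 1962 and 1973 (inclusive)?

Friday-the-13ths by year:
1962: Apr, Jul
1963: Sep, Dec
1964: Mar, Nov
1965: Aug
1966: May
1967: Jan, Oct
1968: Sep, Dec
1969: Jun
1970: Feb, Mar, Nov
1971: Aug
1972: Oct
1973: Apr, Jul

20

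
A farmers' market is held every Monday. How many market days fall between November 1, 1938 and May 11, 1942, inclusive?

November 1, 1938 is a Tuesday.
From November 1, 1938 to May 11, 1942 is 1288 days inclusive.
1288 = 7 × 184, so the span is exactly 184 full weeks.
Each full week contributes one Monday: 184 so far.
Total: 184.

184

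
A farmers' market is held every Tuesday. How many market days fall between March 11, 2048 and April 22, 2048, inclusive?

March 11, 2048 is a Wednesday.
The range spans 43 days (inclusive of both endpoints).
43 = 7 × 6 + 1, so there are 6 full weeks plus 1 extra day.
Each full week contributes one Tuesday: 6 so far.
The 1 extra day is Wed — none qualify.
Total: 6 + 0 = 6.

6 Tuesdays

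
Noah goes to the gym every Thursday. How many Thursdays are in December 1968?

4

1968-12-01 is a Sunday.
From 1968-12-01 to 1968-12-31 is 31 days inclusive.
31 = 7 × 4 + 3, so there are 4 full weeks plus 3 extra days.
Each full week contributes one Thursday: 4 so far.
The 3 extra days are Sun, Mon, Tue — none qualify.
Total: 4 + 0 = 4.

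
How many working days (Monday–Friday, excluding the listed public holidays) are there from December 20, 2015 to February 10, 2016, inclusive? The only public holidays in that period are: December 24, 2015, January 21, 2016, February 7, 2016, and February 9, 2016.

December 20, 2015 is a Sunday.
The range spans 53 days (inclusive of both endpoints).
53 = 7 × 7 + 4, so there are 7 full weeks plus 4 extra days.
Each full week contributes 5 weekdays (Mon–Fri): 7 × 5 = 35.
The 4 extra days are Sunday, Monday, Tuesday, Wednesday — 3 of them qualify.
Total: 35 + 3 = 38.
Holidays: December 24, 2015 (Thu); January 21, 2016 (Thu); February 7, 2016 (Sun); February 9, 2016 (Tue).
3 of the 4 holidays fall on weekdays; the rest are weekends and were already excluded.
Business days: 38 − 3 = 35.

35 working days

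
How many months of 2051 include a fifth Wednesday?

A month has five Wednesdays exactly when Wednesday falls within its first (length − 28) days.
Jan: 31 days, starts Sun → 5 of Sun, Mon, Tue
Feb: 28 days, starts Wed → 5 of (none)
Mar: 31 days, starts Wed → 5 of Wed, Thu, Fri ✓
Apr: 30 days, starts Sat → 5 of Sat, Sun
May: 31 days, starts Mon → 5 of Mon, Tue, Wed ✓
Jun: 30 days, starts Thu → 5 of Thu, Fri
Jul: 31 days, starts Sat → 5 of Sat, Sun, Mon
Aug: 31 days, starts Tue → 5 of Tue, Wed, Thu ✓
Sep: 30 days, starts Fri → 5 of Fri, Sat
Oct: 31 days, starts Sun → 5 of Sun, Mon, Tue
Nov: 30 days, starts Wed → 5 of Wed, Thu ✓
Dec: 31 days, starts Fri → 5 of Fri, Sat, Sun
Months with five Wednesdays: Mar, May, Aug, Nov.

4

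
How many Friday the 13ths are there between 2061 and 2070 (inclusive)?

17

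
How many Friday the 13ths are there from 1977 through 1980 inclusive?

6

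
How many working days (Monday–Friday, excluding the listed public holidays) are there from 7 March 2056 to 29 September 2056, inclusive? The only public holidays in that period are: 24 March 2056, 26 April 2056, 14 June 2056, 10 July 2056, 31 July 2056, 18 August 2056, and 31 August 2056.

7 March 2056 is a Tuesday.
That's 207 days from start to end, counting both.
207 = 7 × 29 + 4, so there are 29 full weeks plus 4 extra days.
Each full week contributes 5 weekdays (Mon–Fri): 29 × 5 = 145.
The 4 extra days are Tuesday, Wednesday, Thursday, Friday — 4 of them qualify.
Total: 145 + 4 = 149.
Holidays: 24 March 2056 (Fri); 26 April 2056 (Wed); 14 June 2056 (Wed); 10 July 2056 (Mon); 31 July 2056 (Mon); 18 August 2056 (Fri); 31 August 2056 (Thu).
All 7 holidays fall on weekdays, so subtract 7.
Business days: 149 − 7 = 142.

142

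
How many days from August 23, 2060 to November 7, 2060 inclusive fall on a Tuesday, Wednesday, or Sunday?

33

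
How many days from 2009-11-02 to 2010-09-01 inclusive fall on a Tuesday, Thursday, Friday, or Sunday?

2009-11-02 is a Monday.
That's 304 days from start to end, counting both.
304 = 7 × 43 + 3, so there are 43 full weeks plus 3 extra days.
Each full week contributes 4 days from the set (Tue, Thu, Fri, Sun): 43 × 4 = 172.
The 3 extra days are Monday, Tuesday, Wednesday — 1 of them qualifies.
Total: 172 + 1 = 173.

173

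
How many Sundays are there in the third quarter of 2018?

14

July 1, 2018 is a Sunday.
From July 1, 2018 to September 30, 2018 is 92 days inclusive.
92 = 7 × 13 + 1, so there are 13 full weeks plus 1 extra day.
Each full week contributes one Sunday: 13 so far.
The 1 extra day is Sunday — 1 of them qualifies.
Total: 13 + 1 = 14.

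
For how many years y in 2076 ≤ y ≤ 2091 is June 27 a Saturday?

2

Day of week of June 27 in each year:
2076: Sat ✓, 2077: Sun, 2078: Mon, 2079: Tue, 2080: Thu, 2081: Fri, 2082: Sat ✓, 2083: Sun, 2084: Tue, 2085: Wed, 2086: Thu, 2087: Fri, 2088: Sun, 2089: Mon, 2090: Tue, 2091: Wed
Saturdays: 2076, 2082.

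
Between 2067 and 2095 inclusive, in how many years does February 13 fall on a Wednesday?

Day of week of February 13 in each year:
2067: Sun, 2068: Mon, 2069: Wed ✓, 2070: Thu, 2071: Fri, 2072: Sat, 2073: Mon, 2074: Tue, 2075: Wed ✓, 2076: Thu, 2077: Sat, 2078: Sun, 2079: Mon, 2080: Tue, 2081: Thu, 2082: Fri, 2083: Sat, 2084: Sun, 2085: Tue, 2086: Wed ✓, 2087: Thu, 2088: Fri, 2089: Sun, 2090: Mon, 2091: Tue, 2092: Wed ✓, 2093: Fri, 2094: Sat, 2095: Sun
Wednesdays: 2069, 2075, 2086, 2092.

4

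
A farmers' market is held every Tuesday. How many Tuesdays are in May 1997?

4

May 1, 1997 is a Thursday.
That's 31 days from start to end, counting both.
31 = 7 × 4 + 3, so there are 4 full weeks plus 3 extra days.
Each full week contributes one Tuesday: 4 so far.
The 3 extra days are Thu, Fri, Sat — none qualify.
Total: 4 + 0 = 4.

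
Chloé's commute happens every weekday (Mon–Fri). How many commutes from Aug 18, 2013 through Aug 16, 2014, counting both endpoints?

260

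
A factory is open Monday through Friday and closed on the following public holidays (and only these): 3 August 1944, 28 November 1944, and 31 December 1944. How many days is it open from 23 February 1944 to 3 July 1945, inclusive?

353

23 February 1944 is a Wednesday.
That's 497 days from start to end, counting both.
497 = 7 × 71, so the span is exactly 71 full weeks.
Each full week contributes 5 weekdays (Mon–Fri): 71 × 5 = 355.
Holidays: 3 August 1944 (Thu); 28 November 1944 (Tue); 31 December 1944 (Sun).
2 of the 3 holidays fall on weekdays; the rest are weekends and were already excluded.
Business days: 355 − 2 = 353.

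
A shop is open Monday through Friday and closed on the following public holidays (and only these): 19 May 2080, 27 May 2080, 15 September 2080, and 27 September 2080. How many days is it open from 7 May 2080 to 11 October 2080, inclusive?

112

7 May 2080 is a Tuesday.
The range spans 158 days (inclusive of both endpoints).
158 = 7 × 22 + 4, so there are 22 full weeks plus 4 extra days.
Each full week contributes 5 weekdays (Mon–Fri): 22 × 5 = 110.
The 4 extra days are Tuesday, Wednesday, Thursday, Friday — 4 of them qualify.
Total: 110 + 4 = 114.
Holidays: 19 May 2080 (Sun); 27 May 2080 (Mon); 15 September 2080 (Sun); 27 September 2080 (Fri).
2 of the 4 holidays fall on weekdays; the rest are weekends and were already excluded.
Business days: 114 − 2 = 112.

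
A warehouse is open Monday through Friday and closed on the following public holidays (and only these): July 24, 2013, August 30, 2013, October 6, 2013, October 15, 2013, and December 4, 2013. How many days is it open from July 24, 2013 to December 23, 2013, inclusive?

July 24, 2013 is a Wednesday.
From July 24, 2013 to December 23, 2013 is 153 days inclusive.
153 = 7 × 21 + 6, so there are 21 full weeks plus 6 extra days.
Each full week contributes 5 weekdays (Mon–Fri): 21 × 5 = 105.
The 6 extra days are Wed, Thu, Fri, Sat, Sun, Mon — 4 of them qualify.
Total: 105 + 4 = 109.
Holidays: July 24, 2013 (Wed); August 30, 2013 (Fri); October 6, 2013 (Sun); October 15, 2013 (Tue); December 4, 2013 (Wed).
4 of the 5 holidays fall on weekdays; the rest are weekends and were already excluded.
Business days: 109 − 4 = 105.

105 working days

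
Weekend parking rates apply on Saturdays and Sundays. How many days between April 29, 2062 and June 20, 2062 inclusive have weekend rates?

April 29, 2062 is a Saturday.
From April 29, 2062 to June 20, 2062 is 53 days inclusive.
53 = 7 × 7 + 4, so there are 7 full weeks plus 4 extra days.
Each full week contributes 2 weekend days (Sat, Sun): 7 × 2 = 14.
The 4 extra days are Sat, Sun, Mon, Tue — 2 of them qualify.
Total: 14 + 2 = 16.

16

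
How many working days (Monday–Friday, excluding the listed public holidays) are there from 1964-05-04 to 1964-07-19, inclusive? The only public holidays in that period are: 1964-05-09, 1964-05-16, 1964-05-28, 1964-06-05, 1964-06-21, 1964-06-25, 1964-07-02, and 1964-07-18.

1964-05-04 is a Monday.
The range spans 77 days (inclusive of both endpoints).
77 = 7 × 11, so the span is exactly 11 full weeks.
Each full week contributes 5 weekdays (Mon–Fri): 11 × 5 = 55.
Holidays: 1964-05-09 (Sat); 1964-05-16 (Sat); 1964-05-28 (Thu); 1964-06-05 (Fri); 1964-06-21 (Sun); 1964-06-25 (Thu); 1964-07-02 (Thu); 1964-07-18 (Sat).
4 of the 8 holidays fall on weekdays; the rest are weekends and were already excluded.
Business days: 55 − 4 = 51.

51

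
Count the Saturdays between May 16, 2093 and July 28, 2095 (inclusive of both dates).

May 16, 2093 is a Saturday.
That's 804 days from start to end, counting both.
804 = 7 × 114 + 6, so there are 114 full weeks plus 6 extra days.
Each full week contributes one Saturday: 114 so far.
The 6 extra days are Sat, Sun, Mon, Tue, Wed, Thu — 1 of them qualifies.
Total: 114 + 1 = 115.

115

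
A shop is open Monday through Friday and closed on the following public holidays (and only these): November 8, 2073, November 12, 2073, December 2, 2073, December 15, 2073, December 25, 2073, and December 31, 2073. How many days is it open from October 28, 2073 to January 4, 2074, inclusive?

46

October 28, 2073 is a Saturday.
The range spans 69 days (inclusive of both endpoints).
69 = 7 × 9 + 6, so there are 9 full weeks plus 6 extra days.
Each full week contributes 5 weekdays (Mon–Fri): 9 × 5 = 45.
The 6 extra days are Sat, Sun, Mon, Tue, Wed, Thu — 4 of them qualify.
Total: 45 + 4 = 49.
Holidays: November 8, 2073 (Wed); November 12, 2073 (Sun); December 2, 2073 (Sat); December 15, 2073 (Fri); December 25, 2073 (Mon); December 31, 2073 (Sun).
3 of the 6 holidays fall on weekdays; the rest are weekends and were already excluded.
Business days: 49 − 3 = 46.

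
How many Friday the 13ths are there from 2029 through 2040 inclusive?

Friday-the-13ths by year:
2029: Apr, Jul
2030: Sep, Dec
2031: Jun
2032: Feb, Aug
2033: May
2034: Jan, Oct
2035: Apr, Jul
2036: Jun
2037: Feb, Mar, Nov
2038: Aug
2039: May
2040: Jan, Apr, Jul

21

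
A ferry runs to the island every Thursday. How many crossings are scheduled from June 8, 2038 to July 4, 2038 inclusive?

4 Thursdays

June 8, 2038 is a Tuesday.
The range spans 27 days (inclusive of both endpoints).
27 = 7 × 3 + 6, so there are 3 full weeks plus 6 extra days.
Each full week contributes one Thursday: 3 so far.
The 6 extra days are Tue, Wed, Thu, Fri, Sat, Sun — 1 of them qualifies.
Total: 3 + 1 = 4.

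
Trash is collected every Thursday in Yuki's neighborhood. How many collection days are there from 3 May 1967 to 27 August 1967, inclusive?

17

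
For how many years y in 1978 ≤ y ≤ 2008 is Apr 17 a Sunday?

4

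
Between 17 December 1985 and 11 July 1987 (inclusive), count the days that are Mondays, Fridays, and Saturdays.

245

17 December 1985 is a Tuesday.
That's 572 days from start to end, counting both.
572 = 7 × 81 + 5, so there are 81 full weeks plus 5 extra days.
Each full week contributes 3 days from the set (Mon, Fri, Sat): 81 × 3 = 243.
The 5 extra days are Tue, Wed, Thu, Fri, Sat — 2 of them qualify.
Total: 243 + 2 = 245.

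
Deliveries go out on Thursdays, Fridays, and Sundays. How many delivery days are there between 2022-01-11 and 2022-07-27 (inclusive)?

2022-01-11 is a Tuesday.
The range spans 198 days (inclusive of both endpoints).
198 = 7 × 28 + 2, so there are 28 full weeks plus 2 extra days.
Each full week contributes 3 days from the set (Thu, Fri, Sun): 28 × 3 = 84.
The 2 extra days are Tue, Wed — none qualify.
Total: 84 + 0 = 84.

84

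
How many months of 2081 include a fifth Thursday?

A month has five Thursdays exactly when Thursday falls within its first (length − 28) days.
Jan: 31 days, starts Wed → 5 of Wed, Thu, Fri ✓
Feb: 28 days, starts Sat → 5 of (none)
Mar: 31 days, starts Sat → 5 of Sat, Sun, Mon
Apr: 30 days, starts Tue → 5 of Tue, Wed
May: 31 days, starts Thu → 5 of Thu, Fri, Sat ✓
Jun: 30 days, starts Sun → 5 of Sun, Mon
Jul: 31 days, starts Tue → 5 of Tue, Wed, Thu ✓
Aug: 31 days, starts Fri → 5 of Fri, Sat, Sun
Sep: 30 days, starts Mon → 5 of Mon, Tue
Oct: 31 days, starts Wed → 5 of Wed, Thu, Fri ✓
Nov: 30 days, starts Sat → 5 of Sat, Sun
Dec: 31 days, starts Mon → 5 of Mon, Tue, Wed
Months with five Thursdays: Jan, May, Jul, Oct.

4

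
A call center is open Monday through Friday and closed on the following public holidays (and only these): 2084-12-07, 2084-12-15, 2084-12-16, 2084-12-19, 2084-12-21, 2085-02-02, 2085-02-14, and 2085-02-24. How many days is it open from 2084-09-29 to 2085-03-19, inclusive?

116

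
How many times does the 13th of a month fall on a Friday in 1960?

1

The 13th falls on a Friday when the month's 13th has weekday Fri.
Jan 13 is Wed; Feb 13 is Sat; Mar 13 is Sun; Apr 13 is Wed; May 13 is Fri ✓; Jun 13 is Mon; Jul 13 is Wed; Aug 13 is Sat; Sep 13 is Tue; Oct 13 is Thu; Nov 13 is Sun; Dec 13 is Tue.
Friday the 13ths: May.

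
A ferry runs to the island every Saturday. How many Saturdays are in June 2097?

Jun 1, 2097 is a Saturday.
The range spans 30 days (inclusive of both endpoints).
30 = 7 × 4 + 2, so there are 4 full weeks plus 2 extra days.
Each full week contributes one Saturday: 4 so far.
The 2 extra days are Saturday, Sunday — 1 of them qualifies.
Total: 4 + 1 = 5.

5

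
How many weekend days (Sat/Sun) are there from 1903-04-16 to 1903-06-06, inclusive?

15

1903-04-16 is a Thursday.
The range spans 52 days (inclusive of both endpoints).
52 = 7 × 7 + 3, so there are 7 full weeks plus 3 extra days.
Each full week contributes 2 weekend days (Sat, Sun): 7 × 2 = 14.
The 3 extra days are Thursday, Friday, Saturday — 1 of them qualifies.
Total: 14 + 1 = 15.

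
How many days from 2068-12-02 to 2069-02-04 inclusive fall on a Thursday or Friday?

2068-12-02 is a Sunday.
That's 65 days from start to end, counting both.
65 = 7 × 9 + 2, so there are 9 full weeks plus 2 extra days.
Each full week contributes 2 days from the set (Thu, Fri): 9 × 2 = 18.
The 2 extra days are Sunday, Monday — none qualify.
Total: 18 + 0 = 18.

18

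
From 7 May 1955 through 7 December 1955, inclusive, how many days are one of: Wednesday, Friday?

7 May 1955 is a Saturday.
From 7 May 1955 to 7 December 1955 is 215 days inclusive.
215 = 7 × 30 + 5, so there are 30 full weeks plus 5 extra days.
Each full week contributes 2 days from the set (Wed, Fri): 30 × 2 = 60.
The 5 extra days are Saturday, Sunday, Monday, Tuesday, Wednesday — 1 of them qualifies.
Total: 60 + 1 = 61.

61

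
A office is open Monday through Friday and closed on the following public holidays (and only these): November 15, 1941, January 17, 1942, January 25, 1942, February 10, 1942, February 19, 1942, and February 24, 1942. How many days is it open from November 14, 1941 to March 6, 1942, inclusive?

November 14, 1941 is a Friday.
That's 113 days from start to end, counting both.
113 = 7 × 16 + 1, so there are 16 full weeks plus 1 extra day.
Each full week contributes 5 weekdays (Mon–Fri): 16 × 5 = 80.
The 1 extra day is Friday — 1 of them qualifies.
Total: 80 + 1 = 81.
Holidays: November 15, 1941 (Sat); January 17, 1942 (Sat); January 25, 1942 (Sun); February 10, 1942 (Tue); February 19, 1942 (Thu); February 24, 1942 (Tue).
3 of the 6 holidays fall on weekdays; the rest are weekends and were already excluded.
Business days: 81 − 3 = 78.

78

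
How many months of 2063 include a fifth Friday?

4

A month has five Fridays exactly when Friday falls within its first (length − 28) days.
Jan: 31 days, starts Mon → 5 of Mon, Tue, Wed
Feb: 28 days, starts Thu → 5 of (none)
Mar: 31 days, starts Thu → 5 of Thu, Fri, Sat ✓
Apr: 30 days, starts Sun → 5 of Sun, Mon
May: 31 days, starts Tue → 5 of Tue, Wed, Thu
Jun: 30 days, starts Fri → 5 of Fri, Sat ✓
Jul: 31 days, starts Sun → 5 of Sun, Mon, Tue
Aug: 31 days, starts Wed → 5 of Wed, Thu, Fri ✓
Sep: 30 days, starts Sat → 5 of Sat, Sun
Oct: 31 days, starts Mon → 5 of Mon, Tue, Wed
Nov: 30 days, starts Thu → 5 of Thu, Fri ✓
Dec: 31 days, starts Sat → 5 of Sat, Sun, Mon
Months with five Fridays: Mar, Jun, Aug, Nov.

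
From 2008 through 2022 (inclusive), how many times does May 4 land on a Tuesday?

Day of week of May 4 in each year:
2008: Sun, 2009: Mon, 2010: Tue ✓, 2011: Wed, 2012: Fri, 2013: Sat, 2014: Sun, 2015: Mon, 2016: Wed, 2017: Thu, 2018: Fri, 2019: Sat, 2020: Mon, 2021: Tue ✓, 2022: Wed
Tuesdays: 2010, 2021.

2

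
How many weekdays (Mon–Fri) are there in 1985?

261

Jan 1, 1985 is a Tuesday.
The range spans 365 days (inclusive of both endpoints).
365 = 7 × 52 + 1, so there are 52 full weeks plus 1 extra day.
Each full week contributes 5 weekdays (Mon–Fri): 52 × 5 = 260.
The 1 extra day is Tuesday — 1 of them qualifies.
Total: 260 + 1 = 261.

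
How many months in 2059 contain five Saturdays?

A month has five Saturdays exactly when Saturday falls within its first (length − 28) days.
Jan: 31 days, starts Wed → 5 of Wed, Thu, Fri
Feb: 28 days, starts Sat → 5 of (none)
Mar: 31 days, starts Sat → 5 of Sat, Sun, Mon ✓
Apr: 30 days, starts Tue → 5 of Tue, Wed
May: 31 days, starts Thu → 5 of Thu, Fri, Sat ✓
Jun: 30 days, starts Sun → 5 of Sun, Mon
Jul: 31 days, starts Tue → 5 of Tue, Wed, Thu
Aug: 31 days, starts Fri → 5 of Fri, Sat, Sun ✓
Sep: 30 days, starts Mon → 5 of Mon, Tue
Oct: 31 days, starts Wed → 5 of Wed, Thu, Fri
Nov: 30 days, starts Sat → 5 of Sat, Sun ✓
Dec: 31 days, starts Mon → 5 of Mon, Tue, Wed
Months with five Saturdays: Mar, May, Aug, Nov.

4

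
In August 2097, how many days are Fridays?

August 1, 2097 is a Thursday.
That's 31 days from start to end, counting both.
31 = 7 × 4 + 3, so there are 4 full weeks plus 3 extra days.
Each full week contributes one Friday: 4 so far.
The 3 extra days are Thu, Fri, Sat — 1 of them qualifies.
Total: 4 + 1 = 5.

5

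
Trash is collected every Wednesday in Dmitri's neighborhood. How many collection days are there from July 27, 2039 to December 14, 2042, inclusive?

July 27, 2039 is a Wednesday.
From July 27, 2039 to December 14, 2042 is 1237 days inclusive.
1237 = 7 × 176 + 5, so there are 176 full weeks plus 5 extra days.
Each full week contributes one Wednesday: 176 so far.
The 5 extra days are Wednesday, Thursday, Friday, Saturday, Sunday — 1 of them qualifies.
Total: 176 + 1 = 177.

177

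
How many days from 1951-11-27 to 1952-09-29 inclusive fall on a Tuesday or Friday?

88

1951-11-27 is a Tuesday.
From 1951-11-27 to 1952-09-29 is 308 days inclusive.
308 = 7 × 44, so the span is exactly 44 full weeks.
Each full week contributes 2 days from the set (Tue, Fri): 44 × 2 = 88.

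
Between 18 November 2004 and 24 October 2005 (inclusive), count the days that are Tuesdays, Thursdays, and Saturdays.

146

18 November 2004 is a Thursday.
From 18 November 2004 to 24 October 2005 is 341 days inclusive.
341 = 7 × 48 + 5, so there are 48 full weeks plus 5 extra days.
Each full week contributes 3 days from the set (Tue, Thu, Sat): 48 × 3 = 144.
The 5 extra days are Thursday, Friday, Saturday, Sunday, Monday — 2 of them qualify.
Total: 144 + 2 = 146.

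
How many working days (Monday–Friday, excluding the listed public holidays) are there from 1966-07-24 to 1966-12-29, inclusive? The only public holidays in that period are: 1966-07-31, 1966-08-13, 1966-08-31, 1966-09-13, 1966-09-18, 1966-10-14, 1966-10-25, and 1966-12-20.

1966-07-24 is a Sunday.
That's 159 days from start to end, counting both.
159 = 7 × 22 + 5, so there are 22 full weeks plus 5 extra days.
Each full week contributes 5 weekdays (Mon–Fri): 22 × 5 = 110.
The 5 extra days are Sun, Mon, Tue, Wed, Thu — 4 of them qualify.
Total: 110 + 4 = 114.
Holidays: 1966-07-31 (Sun); 1966-08-13 (Sat); 1966-08-31 (Wed); 1966-09-13 (Tue); 1966-09-18 (Sun); 1966-10-14 (Fri); 1966-10-25 (Tue); 1966-12-20 (Tue).
5 of the 8 holidays fall on weekdays; the rest are weekends and were already excluded.
Business days: 114 − 5 = 109.

109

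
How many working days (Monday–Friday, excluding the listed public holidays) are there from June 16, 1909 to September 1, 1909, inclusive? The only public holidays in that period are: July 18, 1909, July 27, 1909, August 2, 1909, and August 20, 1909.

53 working days

June 16, 1909 is a Wednesday.
From June 16, 1909 to September 1, 1909 is 78 days inclusive.
78 = 7 × 11 + 1, so there are 11 full weeks plus 1 extra day.
Each full week contributes 5 weekdays (Mon–Fri): 11 × 5 = 55.
The 1 extra day is Wed — 1 of them qualifies.
Total: 55 + 1 = 56.
Holidays: July 18, 1909 (Sun); July 27, 1909 (Tue); August 2, 1909 (Mon); August 20, 1909 (Fri).
3 of the 4 holidays fall on weekdays; the rest are weekends and were already excluded.
Business days: 56 − 3 = 53.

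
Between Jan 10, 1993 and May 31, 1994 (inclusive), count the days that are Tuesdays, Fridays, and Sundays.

218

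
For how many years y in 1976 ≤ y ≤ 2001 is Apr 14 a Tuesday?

4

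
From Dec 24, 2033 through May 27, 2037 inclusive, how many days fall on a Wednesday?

Dec 24, 2033 is a Saturday.
That's 1251 days from start to end, counting both.
1251 = 7 × 178 + 5, so there are 178 full weeks plus 5 extra days.
Each full week contributes one Wednesday: 178 so far.
The 5 extra days are Sat, Sun, Mon, Tue, Wed — 1 of them qualifies.
Total: 178 + 1 = 179.

179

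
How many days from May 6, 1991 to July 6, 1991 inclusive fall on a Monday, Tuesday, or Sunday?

May 6, 1991 is a Monday.
The range spans 62 days (inclusive of both endpoints).
62 = 7 × 8 + 6, so there are 8 full weeks plus 6 extra days.
Each full week contributes 3 days from the set (Mon, Tue, Sun): 8 × 3 = 24.
The 6 extra days are Mon, Tue, Wed, Thu, Fri, Sat — 2 of them qualify.
Total: 24 + 2 = 26.

26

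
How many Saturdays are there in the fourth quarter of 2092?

October 1, 2092 is a Wednesday.
From October 1, 2092 to December 31, 2092 is 92 days inclusive.
92 = 7 × 13 + 1, so there are 13 full weeks plus 1 extra day.
Each full week contributes one Saturday: 13 so far.
The 1 extra day is Wed — none qualify.
Total: 13 + 0 = 13.

13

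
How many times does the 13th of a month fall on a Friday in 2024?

2

The 13th falls on a Friday when the month's 13th has weekday Fri.
Jan 13 is Sat; Feb 13 is Tue; Mar 13 is Wed; Apr 13 is Sat; May 13 is Mon; Jun 13 is Thu; Jul 13 is Sat; Aug 13 is Tue; Sep 13 is Fri ✓; Oct 13 is Sun; Nov 13 is Wed; Dec 13 is Fri ✓.
Friday the 13ths: Sep, Dec.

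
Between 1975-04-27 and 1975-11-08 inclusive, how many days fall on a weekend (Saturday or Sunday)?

56

1975-04-27 is a Sunday.
The range spans 196 days (inclusive of both endpoints).
196 = 7 × 28, so the span is exactly 28 full weeks.
Each full week contributes 2 weekend days (Sat, Sun): 28 × 2 = 56.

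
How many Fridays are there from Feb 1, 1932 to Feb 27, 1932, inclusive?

Feb 1, 1932 is a Monday.
The range spans 27 days (inclusive of both endpoints).
27 = 7 × 3 + 6, so there are 3 full weeks plus 6 extra days.
Each full week contributes one Friday: 3 so far.
The 6 extra days are Monday, Tuesday, Wednesday, Thursday, Friday, Saturday — 1 of them qualifies.
Total: 3 + 1 = 4.

4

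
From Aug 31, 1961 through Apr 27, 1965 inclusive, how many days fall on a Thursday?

Aug 31, 1961 is a Thursday.
That's 1336 days from start to end, counting both.
1336 = 7 × 190 + 6, so there are 190 full weeks plus 6 extra days.
Each full week contributes one Thursday: 190 so far.
The 6 extra days are Thu, Fri, Sat, Sun, Mon, Tue — 1 of them qualifies.
Total: 190 + 1 = 191.

191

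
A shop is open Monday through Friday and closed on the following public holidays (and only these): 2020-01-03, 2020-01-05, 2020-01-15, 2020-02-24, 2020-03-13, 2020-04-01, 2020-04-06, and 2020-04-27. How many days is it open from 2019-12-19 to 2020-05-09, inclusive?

95 working days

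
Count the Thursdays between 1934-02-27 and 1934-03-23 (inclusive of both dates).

4 Thursdays

1934-02-27 is a Tuesday.
That's 25 days from start to end, counting both.
25 = 7 × 3 + 4, so there are 3 full weeks plus 4 extra days.
Each full week contributes one Thursday: 3 so far.
The 4 extra days are Tue, Wed, Thu, Fri — 1 of them qualifies.
Total: 3 + 1 = 4.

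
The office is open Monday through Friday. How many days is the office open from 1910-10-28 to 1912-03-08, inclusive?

1910-10-28 is a Friday.
That's 498 days from start to end, counting both.
498 = 7 × 71 + 1, so there are 71 full weeks plus 1 extra day.
Each full week contributes 5 weekdays (Mon–Fri): 71 × 5 = 355.
The 1 extra day is Friday — 1 of them qualifies.
Total: 355 + 1 = 356.

356 weekdays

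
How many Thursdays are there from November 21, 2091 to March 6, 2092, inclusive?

November 21, 2091 is a Wednesday.
That's 107 days from start to end, counting both.
107 = 7 × 15 + 2, so there are 15 full weeks plus 2 extra days.
Each full week contributes one Thursday: 15 so far.
The 2 extra days are Wednesday, Thursday — 1 of them qualifies.
Total: 15 + 1 = 16.

16 Thursdays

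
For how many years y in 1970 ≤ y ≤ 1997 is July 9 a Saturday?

4

Day of week of July 9 in each year:
1970: Thu, 1971: Fri, 1972: Sun, 1973: Mon, 1974: Tue, 1975: Wed, 1976: Fri, 1977: Sat ✓, 1978: Sun, 1979: Mon, 1980: Wed, 1981: Thu, 1982: Fri, 1983: Sat ✓, 1984: Mon, 1985: Tue, 1986: Wed, 1987: Thu, 1988: Sat ✓, 1989: Sun, 1990: Mon, 1991: Tue, 1992: Thu, 1993: Fri, 1994: Sat ✓, 1995: Sun, 1996: Tue, 1997: Wed
Saturdays: 1977, 1983, 1988, 1994.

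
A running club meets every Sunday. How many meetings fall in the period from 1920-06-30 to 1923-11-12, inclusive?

176

1920-06-30 is a Wednesday.
From 1920-06-30 to 1923-11-12 is 1231 days inclusive.
1231 = 7 × 175 + 6, so there are 175 full weeks plus 6 extra days.
Each full week contributes one Sunday: 175 so far.
The 6 extra days are Wed, Thu, Fri, Sat, Sun, Mon — 1 of them qualifies.
Total: 175 + 1 = 176.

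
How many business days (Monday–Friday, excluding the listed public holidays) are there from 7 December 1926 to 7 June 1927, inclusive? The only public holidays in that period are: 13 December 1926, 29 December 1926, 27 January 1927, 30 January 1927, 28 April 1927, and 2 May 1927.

126

7 December 1926 is a Tuesday.
From 7 December 1926 to 7 June 1927 is 183 days inclusive.
183 = 7 × 26 + 1, so there are 26 full weeks plus 1 extra day.
Each full week contributes 5 weekdays (Mon–Fri): 26 × 5 = 130.
The 1 extra day is Tuesday — 1 of them qualifies.
Total: 130 + 1 = 131.
Holidays: 13 December 1926 (Mon); 29 December 1926 (Wed); 27 January 1927 (Thu); 30 January 1927 (Sun); 28 April 1927 (Thu); 2 May 1927 (Mon).
5 of the 6 holidays fall on weekdays; the rest are weekends and were already excluded.
Business days: 131 − 5 = 126.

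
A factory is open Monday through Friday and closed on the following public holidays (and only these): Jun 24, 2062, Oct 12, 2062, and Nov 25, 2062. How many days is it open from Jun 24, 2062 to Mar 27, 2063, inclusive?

196 working days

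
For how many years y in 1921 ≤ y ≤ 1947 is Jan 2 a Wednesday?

Day of week of January 2 in each year:
1921: Sun, 1922: Mon, 1923: Tue, 1924: Wed ✓, 1925: Fri, 1926: Sat, 1927: Sun, 1928: Mon, 1929: Wed ✓, 1930: Thu, 1931: Fri, 1932: Sat, 1933: Mon, 1934: Tue, 1935: Wed ✓, 1936: Thu, 1937: Sat, 1938: Sun, 1939: Mon, 1940: Tue, 1941: Thu, 1942: Fri, 1943: Sat, 1944: Sun, 1945: Tue, 1946: Wed ✓, 1947: Thu
Wednesdays: 1924, 1929, 1935, 1946.

4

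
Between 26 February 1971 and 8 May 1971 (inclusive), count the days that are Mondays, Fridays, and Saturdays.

32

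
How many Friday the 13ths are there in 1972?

The 13th falls on a Friday when the month's 13th has weekday Fri.
Jan 13 is Thu; Feb 13 is Sun; Mar 13 is Mon; Apr 13 is Thu; May 13 is Sat; Jun 13 is Tue; Jul 13 is Thu; Aug 13 is Sun; Sep 13 is Wed; Oct 13 is Fri ✓; Nov 13 is Mon; Dec 13 is Wed.
Friday the 13ths: Oct.

1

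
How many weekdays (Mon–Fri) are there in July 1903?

1 July 1903 is a Wednesday.
From 1 July 1903 to 31 July 1903 is 31 days inclusive.
31 = 7 × 4 + 3, so there are 4 full weeks plus 3 extra days.
Each full week contributes 5 weekdays (Mon–Fri): 4 × 5 = 20.
The 3 extra days are Wednesday, Thursday, Friday — 3 of them qualify.
Total: 20 + 3 = 23.

23 weekdays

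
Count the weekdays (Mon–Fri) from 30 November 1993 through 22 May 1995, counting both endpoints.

30 November 1993 is a Tuesday.
From 30 November 1993 to 22 May 1995 is 539 days inclusive.
539 = 7 × 77, so the span is exactly 77 full weeks.
Each full week contributes 5 weekdays (Mon–Fri): 77 × 5 = 385.
Total: 385.

385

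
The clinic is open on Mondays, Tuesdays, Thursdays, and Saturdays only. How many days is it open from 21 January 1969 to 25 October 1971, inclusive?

576

21 January 1969 is a Tuesday.
From 21 January 1969 to 25 October 1971 is 1008 days inclusive.
1008 = 7 × 144, so the span is exactly 144 full weeks.
Each full week contributes 4 days from the set (Mon, Tue, Thu, Sat): 144 × 4 = 576.
Total: 576.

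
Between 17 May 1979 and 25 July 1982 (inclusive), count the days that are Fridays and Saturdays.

17 May 1979 is a Thursday.
From 17 May 1979 to 25 July 1982 is 1166 days inclusive.
1166 = 7 × 166 + 4, so there are 166 full weeks plus 4 extra days.
Each full week contributes 2 days from the set (Fri, Sat): 166 × 2 = 332.
The 4 extra days are Thursday, Friday, Saturday, Sunday — 2 of them qualify.
Total: 332 + 2 = 334.

334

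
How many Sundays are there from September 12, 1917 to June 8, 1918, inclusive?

September 12, 1917 is a Wednesday.
That's 270 days from start to end, counting both.
270 = 7 × 38 + 4, so there are 38 full weeks plus 4 extra days.
Each full week contributes one Sunday: 38 so far.
The 4 extra days are Wednesday, Thursday, Friday, Saturday — none qualify.
Total: 38 + 0 = 38.

38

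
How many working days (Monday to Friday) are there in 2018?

261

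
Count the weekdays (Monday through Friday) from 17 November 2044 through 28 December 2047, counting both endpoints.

812

17 November 2044 is a Thursday.
That's 1137 days from start to end, counting both.
1137 = 7 × 162 + 3, so there are 162 full weeks plus 3 extra days.
Each full week contributes 5 weekdays (Mon–Fri): 162 × 5 = 810.
The 3 extra days are Thursday, Friday, Saturday — 2 of them qualify.
Total: 810 + 2 = 812.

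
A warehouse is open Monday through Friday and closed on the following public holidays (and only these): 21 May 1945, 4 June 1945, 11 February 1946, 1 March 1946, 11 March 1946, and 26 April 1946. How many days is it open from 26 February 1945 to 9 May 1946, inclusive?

308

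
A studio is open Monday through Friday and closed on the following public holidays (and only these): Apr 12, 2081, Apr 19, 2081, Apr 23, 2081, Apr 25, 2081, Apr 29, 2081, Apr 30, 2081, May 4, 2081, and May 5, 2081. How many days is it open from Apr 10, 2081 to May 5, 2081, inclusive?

13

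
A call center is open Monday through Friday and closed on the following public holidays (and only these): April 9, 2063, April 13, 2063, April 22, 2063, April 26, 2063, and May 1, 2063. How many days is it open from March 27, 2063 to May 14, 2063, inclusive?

31

March 27, 2063 is a Tuesday.
That's 49 days from start to end, counting both.
49 = 7 × 7, so the span is exactly 7 full weeks.
Each full week contributes 5 weekdays (Mon–Fri): 7 × 5 = 35.
Total: 35.
Holidays: April 9, 2063 (Mon); April 13, 2063 (Fri); April 22, 2063 (Sun); April 26, 2063 (Thu); May 1, 2063 (Tue).
4 of the 5 holidays fall on weekdays; the rest are weekends and were already excluded.
Business days: 35 − 4 = 31.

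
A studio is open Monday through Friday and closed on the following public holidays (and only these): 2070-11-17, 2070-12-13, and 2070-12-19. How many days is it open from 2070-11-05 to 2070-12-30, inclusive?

38 working days

2070-11-05 is a Wednesday.
From 2070-11-05 to 2070-12-30 is 56 days inclusive.
56 = 7 × 8, so the span is exactly 8 full weeks.
Each full week contributes 5 weekdays (Mon–Fri): 8 × 5 = 40.
Holidays: 2070-11-17 (Mon); 2070-12-13 (Sat); 2070-12-19 (Fri).
2 of the 3 holidays fall on weekdays; the rest are weekends and were already excluded.
Business days: 40 − 2 = 38.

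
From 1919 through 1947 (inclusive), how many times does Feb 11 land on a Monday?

4

Day of week of February 11 in each year:
1919: Tue, 1920: Wed, 1921: Fri, 1922: Sat, 1923: Sun, 1924: Mon ✓, 1925: Wed, 1926: Thu, 1927: Fri, 1928: Sat, 1929: Mon ✓, 1930: Tue, 1931: Wed, 1932: Thu, 1933: Sat, 1934: Sun, 1935: Mon ✓, 1936: Tue, 1937: Thu, 1938: Fri, 1939: Sat, 1940: Sun, 1941: Tue, 1942: Wed, 1943: Thu, 1944: Fri, 1945: Sun, 1946: Mon ✓, 1947: Tue
Mondays: 1924, 1929, 1935, 1946.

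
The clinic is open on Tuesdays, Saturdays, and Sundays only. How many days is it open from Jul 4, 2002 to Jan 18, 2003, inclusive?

Jul 4, 2002 is a Thursday.
From Jul 4, 2002 to Jan 18, 2003 is 199 days inclusive.
199 = 7 × 28 + 3, so there are 28 full weeks plus 3 extra days.
Each full week contributes 3 days from the set (Tue, Sat, Sun): 28 × 3 = 84.
The 3 extra days are Thursday, Friday, Saturday — 1 of them qualifies.
Total: 84 + 1 = 85.

85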